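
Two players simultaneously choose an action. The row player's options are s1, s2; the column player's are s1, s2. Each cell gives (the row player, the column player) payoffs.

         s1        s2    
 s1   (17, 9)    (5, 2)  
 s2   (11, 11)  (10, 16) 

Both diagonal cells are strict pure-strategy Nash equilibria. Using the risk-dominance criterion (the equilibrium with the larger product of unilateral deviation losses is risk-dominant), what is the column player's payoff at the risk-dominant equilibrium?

At both s1: the row player loses 17 − 11 = 6 by deviating; the column player loses 9 − 2 = 7. Product = 6·7 = 42.
At both s2: the row player loses 10 − 5 = 5 by deviating; the column player loses 16 − 11 = 5. Product = 5·5 = 25.
42 > 25, so both s1 is risk-dominant. The column player's payoff there is 9.

9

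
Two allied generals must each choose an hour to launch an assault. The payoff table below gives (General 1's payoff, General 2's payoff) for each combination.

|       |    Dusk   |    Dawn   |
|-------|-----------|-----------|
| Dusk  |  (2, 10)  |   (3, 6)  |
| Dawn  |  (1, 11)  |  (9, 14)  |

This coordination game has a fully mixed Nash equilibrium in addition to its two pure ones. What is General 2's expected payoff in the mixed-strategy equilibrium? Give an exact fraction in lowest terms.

74/7

General 1 mixes with probability p on Dusk, chosen so General 2 is indifferent: 10p + 11(1−p) = 6p + 14(1−p) gives p = 3/7.
General 2's expected payoff is 10·3/7 + 11·4/7 = 74/7.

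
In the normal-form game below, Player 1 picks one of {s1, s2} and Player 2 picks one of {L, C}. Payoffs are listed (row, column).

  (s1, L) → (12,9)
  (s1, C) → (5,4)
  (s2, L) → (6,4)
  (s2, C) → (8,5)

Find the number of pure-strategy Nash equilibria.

2

(s1, L): Player 1 gets 12 (best alternative 6); Player 2 gets 9 (best alternative 4). Neither deviates — NE.
(s2, C): Player 1 gets 8 (best alternative 5); Player 2 gets 5 (best alternative 4). Neither deviates — NE.
(s1, C) is not a NE: Player 1 would switch to s2 (8 > 5).
No other cell survives both best-response checks, so there are 2 pure NE.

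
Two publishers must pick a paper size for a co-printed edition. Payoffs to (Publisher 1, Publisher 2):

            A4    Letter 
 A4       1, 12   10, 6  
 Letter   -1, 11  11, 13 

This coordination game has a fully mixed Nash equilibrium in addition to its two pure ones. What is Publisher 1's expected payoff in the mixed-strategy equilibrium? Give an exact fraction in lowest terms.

Publisher 2 mixes with probability q on A4, chosen so Publisher 1 is indifferent: 1q + 10(1−q) = (-1)q + 11(1−q) gives q = 1/3.
Publisher 1's expected payoff (from either row, since indifferent) is 1·1/3 + 10·2/3 = 7.

7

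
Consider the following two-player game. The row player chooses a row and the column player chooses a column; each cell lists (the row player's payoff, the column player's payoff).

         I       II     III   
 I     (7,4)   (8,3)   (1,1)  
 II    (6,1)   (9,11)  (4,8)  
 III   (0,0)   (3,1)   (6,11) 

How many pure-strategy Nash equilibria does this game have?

3

Both I: the row player gets 7 (best alternative 6); the column player gets 4 (best alternative 3). Neither deviates — NE.
Both II: the row player gets 9 (best alternative 8); the column player gets 11 (best alternative 8). Neither deviates — NE.
Both III: the row player gets 6 (best alternative 4); the column player gets 11 (best alternative 1). Neither deviates — NE.
(I, II) is not a NE: the row player would switch to II (9 > 8).
No other cell survives both best-response checks, so there are 3 pure NE.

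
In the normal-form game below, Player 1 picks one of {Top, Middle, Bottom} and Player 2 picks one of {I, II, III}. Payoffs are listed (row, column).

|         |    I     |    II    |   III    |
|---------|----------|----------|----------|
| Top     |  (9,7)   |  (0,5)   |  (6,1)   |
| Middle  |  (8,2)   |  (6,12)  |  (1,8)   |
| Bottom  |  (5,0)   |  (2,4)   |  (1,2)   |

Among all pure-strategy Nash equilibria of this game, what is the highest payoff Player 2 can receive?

(Top, I) is a pure NE (Player 1: 9 ≥ 8; Player 2: 7 ≥ 5). Player 2 gets 7.
(Middle, II) is a pure NE (Player 1: 6 ≥ 2; Player 2: 12 ≥ 8). Player 2 gets 12.
Every other cell has a profitable deviation for at least one player. Highest of {7, 12} is 12.

12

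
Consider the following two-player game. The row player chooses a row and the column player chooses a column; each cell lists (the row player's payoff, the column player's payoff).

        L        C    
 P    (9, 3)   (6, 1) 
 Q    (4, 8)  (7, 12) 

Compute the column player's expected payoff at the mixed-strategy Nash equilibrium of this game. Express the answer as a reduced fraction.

14/3

The row player mixes with probability p on P, chosen so the column player is indifferent: 3p + 8(1−p) = 1p + 12(1−p) gives p = 2/3.
The column player's expected payoff is 3·2/3 + 8·1/3 = 14/3.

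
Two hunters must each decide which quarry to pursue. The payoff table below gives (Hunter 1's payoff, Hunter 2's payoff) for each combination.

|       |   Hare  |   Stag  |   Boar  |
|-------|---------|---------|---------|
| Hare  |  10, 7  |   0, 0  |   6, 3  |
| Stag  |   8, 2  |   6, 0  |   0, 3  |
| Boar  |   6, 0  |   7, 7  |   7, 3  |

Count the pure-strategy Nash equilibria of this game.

2

Both Hare: Hunter 1 gets 10 (best alternative 8); Hunter 2 gets 7 (best alternative 3). Neither deviates — NE.
(Boar, Stag): Hunter 1 gets 7 (best alternative 6); Hunter 2 gets 7 (best alternative 3). Neither deviates — NE.
Both Stag is not a NE: Hunter 1 would switch to Boar (7 > 6).
No other cell survives both best-response checks, so there are 2 pure NE.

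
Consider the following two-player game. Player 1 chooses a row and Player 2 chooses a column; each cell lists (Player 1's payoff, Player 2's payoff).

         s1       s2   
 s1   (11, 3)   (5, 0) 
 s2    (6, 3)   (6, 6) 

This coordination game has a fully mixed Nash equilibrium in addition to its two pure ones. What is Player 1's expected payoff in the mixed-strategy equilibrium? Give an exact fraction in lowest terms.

Player 2 mixes with probability q on s1, chosen so Player 1 is indifferent: 11q + 5(1−q) = 6q + 6(1−q) gives q = 1/6.
Player 1's expected payoff (from either row, since indifferent) is 11·1/6 + 5·5/6 = 6.

6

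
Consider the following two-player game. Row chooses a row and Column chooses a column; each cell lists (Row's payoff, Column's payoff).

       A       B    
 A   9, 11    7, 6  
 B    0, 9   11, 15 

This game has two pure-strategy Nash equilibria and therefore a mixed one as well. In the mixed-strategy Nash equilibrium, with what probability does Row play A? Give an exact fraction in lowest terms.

6/11

Row's mix p on A must make Column indifferent between A and B.
Column's payoff from A: 11p + 9(1−p). From B: 6p + 15(1−p).
Set equal: 5p = 6(1−p) → p = 6/11.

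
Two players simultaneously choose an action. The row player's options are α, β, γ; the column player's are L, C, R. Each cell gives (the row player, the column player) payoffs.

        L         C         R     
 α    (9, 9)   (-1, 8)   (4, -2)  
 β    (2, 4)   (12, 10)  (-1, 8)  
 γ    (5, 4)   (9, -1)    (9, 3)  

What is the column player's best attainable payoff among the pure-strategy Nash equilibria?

10

(α, L) is a pure NE (the row player: 9 ≥ 5; the column player: 9 ≥ 8). The column player gets 9.
(β, C) is a pure NE (the row player: 12 ≥ 9; the column player: 10 ≥ 8). The column player gets 10.
Every other cell has a profitable deviation for at least one player. Highest of {9, 10} is 10.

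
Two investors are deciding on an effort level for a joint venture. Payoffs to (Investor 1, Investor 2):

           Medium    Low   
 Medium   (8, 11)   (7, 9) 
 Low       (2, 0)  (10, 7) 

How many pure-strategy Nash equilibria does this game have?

Both Medium: Investor 1 gets 8 (best alternative 2); Investor 2 gets 11 (best alternative 9). Neither deviates — NE.
Both Low: Investor 1 gets 10 (best alternative 7); Investor 2 gets 7 (best alternative 0). Neither deviates — NE.
(Medium, Low) is not a NE: Investor 1 would switch to Low (10 > 7).
No other cell survives both best-response checks, so there are 2 pure NE.

2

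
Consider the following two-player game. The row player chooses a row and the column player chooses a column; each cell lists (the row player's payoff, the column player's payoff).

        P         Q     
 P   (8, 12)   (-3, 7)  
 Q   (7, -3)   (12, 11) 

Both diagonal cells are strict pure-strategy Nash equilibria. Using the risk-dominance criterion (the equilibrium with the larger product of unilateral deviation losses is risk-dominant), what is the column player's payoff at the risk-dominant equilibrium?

At both P: the row player loses 8 − 7 = 1 by deviating; the column player loses 12 − 7 = 5. Product = 1·5 = 5.
At both Q: the row player loses 12 − (-3) = 15 by deviating; the column player loses 11 − (-3) = 14. Product = 15·14 = 210.
210 > 5, so both Q is risk-dominant. The column player's payoff there is 11.

11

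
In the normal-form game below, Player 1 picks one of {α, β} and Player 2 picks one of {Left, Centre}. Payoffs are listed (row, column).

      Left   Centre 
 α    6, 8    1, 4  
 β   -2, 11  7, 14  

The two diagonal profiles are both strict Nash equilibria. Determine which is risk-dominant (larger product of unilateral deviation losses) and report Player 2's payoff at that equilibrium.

At (α, Left): Player 1 loses 6 − (-2) = 8 by deviating; Player 2 loses 8 − 4 = 4. Product = 8·4 = 32.
At (β, Centre): Player 1 loses 7 − 1 = 6 by deviating; Player 2 loses 14 − 11 = 3. Product = 6·3 = 18.
32 > 18, so (α, Left) is risk-dominant. Player 2's payoff there is 8.

8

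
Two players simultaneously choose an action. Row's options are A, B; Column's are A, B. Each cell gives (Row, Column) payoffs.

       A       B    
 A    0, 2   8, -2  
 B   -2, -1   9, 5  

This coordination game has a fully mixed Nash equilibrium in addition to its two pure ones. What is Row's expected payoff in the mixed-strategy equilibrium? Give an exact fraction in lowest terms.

Column mixes with probability q on A, chosen so Row is indifferent: 0q + 8(1−q) = (-2)q + 9(1−q) gives q = 1/3.
Row's expected payoff (from either row, since indifferent) is 0·1/3 + 8·2/3 = 16/3.

16/3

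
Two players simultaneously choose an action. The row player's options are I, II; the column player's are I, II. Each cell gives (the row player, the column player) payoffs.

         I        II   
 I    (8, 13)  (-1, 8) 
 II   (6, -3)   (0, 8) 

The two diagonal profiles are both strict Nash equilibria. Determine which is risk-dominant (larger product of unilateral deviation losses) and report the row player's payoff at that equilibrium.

0

At both I: the row player loses 8 − 6 = 2 by deviating; the column player loses 13 − 8 = 5. Product = 2·5 = 10.
At both II: the row player loses 0 − (-1) = 1 by deviating; the column player loses 8 − (-3) = 11. Product = 1·11 = 11.
11 > 10, so both II is risk-dominant. The row player's payoff there is 0.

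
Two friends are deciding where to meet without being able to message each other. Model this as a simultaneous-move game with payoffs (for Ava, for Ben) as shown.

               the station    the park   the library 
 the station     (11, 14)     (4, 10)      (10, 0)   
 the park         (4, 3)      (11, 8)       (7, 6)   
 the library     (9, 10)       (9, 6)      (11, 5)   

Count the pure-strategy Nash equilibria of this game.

Both the station: Ava gets 11 (best alternative 9); Ben gets 14 (best alternative 10). Neither deviates — NE.
Both the park: Ava gets 11 (best alternative 9); Ben gets 8 (best alternative 6). Neither deviates — NE.
Both the library is not a NE: Ben would switch to the station (10 > 5).
No other cell survives both best-response checks, so there are 2 pure NE.

2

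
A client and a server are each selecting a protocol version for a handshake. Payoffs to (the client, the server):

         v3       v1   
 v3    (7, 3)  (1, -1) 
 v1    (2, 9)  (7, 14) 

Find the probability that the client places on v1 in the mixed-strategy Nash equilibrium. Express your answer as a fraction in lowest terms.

The client's mix p on v3 must make the server indifferent between v3 and v1.
The server's payoff from v3: 3p + 9(1−p). From v1: (-1)p + 14(1−p).
Set equal: 4p = 5(1−p) → p = 5/9.
Probability on v1 is 1 − 5/9 = 4/9.

4/9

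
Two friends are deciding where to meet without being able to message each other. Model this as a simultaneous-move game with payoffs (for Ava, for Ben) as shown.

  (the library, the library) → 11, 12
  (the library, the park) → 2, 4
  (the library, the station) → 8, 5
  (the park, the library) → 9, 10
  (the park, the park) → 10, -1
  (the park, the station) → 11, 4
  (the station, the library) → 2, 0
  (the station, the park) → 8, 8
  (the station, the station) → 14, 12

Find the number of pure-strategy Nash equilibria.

2

Both the library: Ava gets 11 (best alternative 9); Ben gets 12 (best alternative 5). Neither deviates — NE.
Both the station: Ava gets 14 (best alternative 11); Ben gets 12 (best alternative 8). Neither deviates — NE.
Both the park is not a NE: Ben would switch to the library (10 > -1).
No other cell survives both best-response checks, so there are 2 pure NE.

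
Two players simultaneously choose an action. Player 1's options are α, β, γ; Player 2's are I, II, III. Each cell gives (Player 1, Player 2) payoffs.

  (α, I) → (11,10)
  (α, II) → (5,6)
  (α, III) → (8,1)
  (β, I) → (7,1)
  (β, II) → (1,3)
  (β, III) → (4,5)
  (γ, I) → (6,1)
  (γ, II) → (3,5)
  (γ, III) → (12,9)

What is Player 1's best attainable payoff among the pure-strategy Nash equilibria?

12

(α, I) is a pure NE (Player 1: 11 ≥ 7; Player 2: 10 ≥ 6). Player 1 gets 11.
(γ, III) is a pure NE (Player 1: 12 ≥ 8; Player 2: 9 ≥ 5). Player 1 gets 12.
Every other cell has a profitable deviation for at least one player. Highest of {11, 12} is 12.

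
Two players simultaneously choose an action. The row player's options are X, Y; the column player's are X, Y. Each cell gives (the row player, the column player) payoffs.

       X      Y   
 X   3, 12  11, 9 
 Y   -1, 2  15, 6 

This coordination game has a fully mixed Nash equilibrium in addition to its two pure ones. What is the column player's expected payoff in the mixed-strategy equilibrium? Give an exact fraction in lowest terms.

The row player mixes with probability p on X, chosen so the column player is indifferent: 12p + 2(1−p) = 9p + 6(1−p) gives p = 4/7.
The column player's expected payoff is 12·4/7 + 2·3/7 = 54/7.

54/7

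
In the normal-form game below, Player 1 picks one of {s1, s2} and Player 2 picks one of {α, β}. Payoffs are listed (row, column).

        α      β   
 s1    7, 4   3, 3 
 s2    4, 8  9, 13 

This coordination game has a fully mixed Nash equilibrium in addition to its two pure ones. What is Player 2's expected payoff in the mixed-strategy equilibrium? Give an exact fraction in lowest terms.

Player 1 mixes with probability p on s1, chosen so Player 2 is indifferent: 4p + 8(1−p) = 3p + 13(1−p) gives p = 5/6.
Player 2's expected payoff is 4·5/6 + 8·1/6 = 14/3.

14/3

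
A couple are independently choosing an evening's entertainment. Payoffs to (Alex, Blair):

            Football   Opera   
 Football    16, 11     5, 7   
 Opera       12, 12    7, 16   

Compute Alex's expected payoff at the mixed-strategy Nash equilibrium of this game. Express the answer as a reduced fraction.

26/3

Blair mixes with probability q on Football, chosen so Alex is indifferent: 16q + 5(1−q) = 12q + 7(1−q) gives q = 1/3.
Alex's expected payoff (from either row, since indifferent) is 16·1/3 + 5·2/3 = 26/3.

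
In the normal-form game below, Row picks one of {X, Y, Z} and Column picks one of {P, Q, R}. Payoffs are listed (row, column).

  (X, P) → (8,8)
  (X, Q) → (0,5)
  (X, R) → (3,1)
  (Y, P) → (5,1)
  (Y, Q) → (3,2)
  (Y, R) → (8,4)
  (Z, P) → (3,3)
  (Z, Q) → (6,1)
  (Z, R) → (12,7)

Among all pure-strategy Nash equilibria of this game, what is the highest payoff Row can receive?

12

(X, P) is a pure NE (Row: 8 ≥ 5; Column: 8 ≥ 5). Row gets 8.
(Z, R) is a pure NE (Row: 12 ≥ 8; Column: 7 ≥ 3). Row gets 12.
Every other cell has a profitable deviation for at least one player. Highest of {8, 12} is 12.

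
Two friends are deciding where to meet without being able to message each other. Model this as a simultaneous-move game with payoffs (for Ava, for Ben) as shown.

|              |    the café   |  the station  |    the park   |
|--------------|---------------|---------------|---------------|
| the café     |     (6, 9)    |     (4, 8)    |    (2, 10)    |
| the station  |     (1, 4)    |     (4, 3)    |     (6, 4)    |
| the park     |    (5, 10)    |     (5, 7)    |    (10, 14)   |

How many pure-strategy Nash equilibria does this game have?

Both the park: Ava gets 10 (best alternative 6); Ben gets 14 (best alternative 10). Neither deviates — NE.
Both the café is not a NE: Ben would switch to the park (10 > 9).
No other cell survives both best-response checks, so there is 1 pure NE.

1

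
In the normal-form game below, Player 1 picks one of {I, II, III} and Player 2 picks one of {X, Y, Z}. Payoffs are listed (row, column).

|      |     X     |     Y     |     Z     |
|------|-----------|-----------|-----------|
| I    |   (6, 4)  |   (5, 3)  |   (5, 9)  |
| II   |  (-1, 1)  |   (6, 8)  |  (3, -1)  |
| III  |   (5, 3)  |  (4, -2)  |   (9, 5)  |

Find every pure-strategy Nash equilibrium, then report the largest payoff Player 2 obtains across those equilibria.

(II, Y) is a pure NE (Player 1: 6 ≥ 5; Player 2: 8 ≥ 1). Player 2 gets 8.
(III, Z) is a pure NE (Player 1: 9 ≥ 5; Player 2: 5 ≥ 3). Player 2 gets 5.
Every other cell has a profitable deviation for at least one player. Highest of {8, 5} is 8.

8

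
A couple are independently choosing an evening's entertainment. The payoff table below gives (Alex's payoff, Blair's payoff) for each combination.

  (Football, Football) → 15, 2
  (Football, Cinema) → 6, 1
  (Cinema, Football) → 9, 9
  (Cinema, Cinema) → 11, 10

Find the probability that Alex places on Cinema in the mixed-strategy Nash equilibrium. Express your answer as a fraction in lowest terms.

1/2

Alex's mix p on Football must make Blair indifferent between Football and Cinema.
Blair's payoff from Football: 2p + 9(1−p). From Cinema: 1p + 10(1−p).
Set equal: 1p = 1(1−p) → p = 1/2.
Probability on Cinema is 1 − 1/2 = 1/2.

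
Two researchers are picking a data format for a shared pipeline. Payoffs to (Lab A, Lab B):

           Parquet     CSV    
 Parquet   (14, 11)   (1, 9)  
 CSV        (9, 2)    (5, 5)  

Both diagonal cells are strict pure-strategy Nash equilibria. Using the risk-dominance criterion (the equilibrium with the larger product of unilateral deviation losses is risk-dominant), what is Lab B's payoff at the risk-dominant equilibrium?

5

At both Parquet: Lab A loses 14 − 9 = 5 by deviating; Lab B loses 11 − 9 = 2. Product = 5·2 = 10.
At both CSV: Lab A loses 5 − 1 = 4 by deviating; Lab B loses 5 − 2 = 3. Product = 4·3 = 12.
12 > 10, so both CSV is risk-dominant. Lab B's payoff there is 5.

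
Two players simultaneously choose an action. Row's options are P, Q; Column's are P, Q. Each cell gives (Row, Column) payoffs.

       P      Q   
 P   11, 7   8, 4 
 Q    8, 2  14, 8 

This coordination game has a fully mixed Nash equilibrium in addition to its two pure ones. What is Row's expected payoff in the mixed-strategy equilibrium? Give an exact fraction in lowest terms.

Column mixes with probability q on P, chosen so Row is indifferent: 11q + 8(1−q) = 8q + 14(1−q) gives q = 2/3.
Row's expected payoff (from either row, since indifferent) is 11·2/3 + 8·1/3 = 10.

10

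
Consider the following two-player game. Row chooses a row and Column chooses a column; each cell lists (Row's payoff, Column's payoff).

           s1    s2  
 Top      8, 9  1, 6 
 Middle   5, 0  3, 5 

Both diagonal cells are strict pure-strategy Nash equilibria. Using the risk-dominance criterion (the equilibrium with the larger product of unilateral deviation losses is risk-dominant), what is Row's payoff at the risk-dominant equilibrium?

At (Top, s1): Row loses 8 − 5 = 3 by deviating; Column loses 9 − 6 = 3. Product = 3·3 = 9.
At (Middle, s2): Row loses 3 − 1 = 2 by deviating; Column loses 5 − 0 = 5. Product = 2·5 = 10.
10 > 9, so (Middle, s2) is risk-dominant. Row's payoff there is 3.

3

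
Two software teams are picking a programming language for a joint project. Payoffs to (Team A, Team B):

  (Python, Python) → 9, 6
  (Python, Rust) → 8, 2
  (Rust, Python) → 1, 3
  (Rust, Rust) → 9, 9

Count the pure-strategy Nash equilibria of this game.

2

Both Python: Team A gets 9 (best alternative 1); Team B gets 6 (best alternative 2). Neither deviates — NE.
Both Rust: Team A gets 9 (best alternative 8); Team B gets 9 (best alternative 3). Neither deviates — NE.
(Rust, Python) is not a NE: Team A would switch to Python (9 > 1).
No other cell survives both best-response checks, so there are 2 pure NE.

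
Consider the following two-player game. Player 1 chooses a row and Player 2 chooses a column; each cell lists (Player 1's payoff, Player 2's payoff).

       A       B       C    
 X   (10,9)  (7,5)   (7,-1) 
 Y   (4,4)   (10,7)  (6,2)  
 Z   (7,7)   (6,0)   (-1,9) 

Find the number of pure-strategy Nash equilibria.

2

(X, A): Player 1 gets 10 (best alternative 7); Player 2 gets 9 (best alternative 5). Neither deviates — NE.
(Y, B): Player 1 gets 10 (best alternative 7); Player 2 gets 7 (best alternative 4). Neither deviates — NE.
(Z, C) is not a NE: Player 1 would switch to X (7 > -1).
No other cell survives both best-response checks, so there are 2 pure NE.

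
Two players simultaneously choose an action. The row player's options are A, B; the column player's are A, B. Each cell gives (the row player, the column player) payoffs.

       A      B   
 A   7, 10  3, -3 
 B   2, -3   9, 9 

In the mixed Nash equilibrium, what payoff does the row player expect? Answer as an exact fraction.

57/11

The column player mixes with probability q on A, chosen so the row player is indifferent: 7q + 3(1−q) = 2q + 9(1−q) gives q = 6/11.
The row player's expected payoff (from either row, since indifferent) is 7·6/11 + 3·5/11 = 57/11.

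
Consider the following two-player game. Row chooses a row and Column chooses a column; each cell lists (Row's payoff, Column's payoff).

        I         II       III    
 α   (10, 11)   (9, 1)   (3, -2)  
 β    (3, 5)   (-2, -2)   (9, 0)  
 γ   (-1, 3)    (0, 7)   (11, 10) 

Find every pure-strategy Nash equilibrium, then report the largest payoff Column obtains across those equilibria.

(α, I) is a pure NE (Row: 10 ≥ 3; Column: 11 ≥ 1). Column gets 11.
(γ, III) is a pure NE (Row: 11 ≥ 9; Column: 10 ≥ 7). Column gets 10.
Every other cell has a profitable deviation for at least one player. Highest of {11, 10} is 11.

11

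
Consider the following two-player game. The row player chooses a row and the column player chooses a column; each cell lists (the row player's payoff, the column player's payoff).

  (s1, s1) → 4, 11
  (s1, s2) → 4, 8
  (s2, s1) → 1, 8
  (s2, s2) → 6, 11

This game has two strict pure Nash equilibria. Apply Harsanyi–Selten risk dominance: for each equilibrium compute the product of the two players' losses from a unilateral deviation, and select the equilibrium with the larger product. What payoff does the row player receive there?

4

At both s1: the row player loses 4 − 1 = 3 by deviating; the column player loses 11 − 8 = 3. Product = 3·3 = 9.
At both s2: the row player loses 6 − 4 = 2 by deviating; the column player loses 11 − 8 = 3. Product = 2·3 = 6.
9 > 6, so both s1 is risk-dominant. The row player's payoff there is 4.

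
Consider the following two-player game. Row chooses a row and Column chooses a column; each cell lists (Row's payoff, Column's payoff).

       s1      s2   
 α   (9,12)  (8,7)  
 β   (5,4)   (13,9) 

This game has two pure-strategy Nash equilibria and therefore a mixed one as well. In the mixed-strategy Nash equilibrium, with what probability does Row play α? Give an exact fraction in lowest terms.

Row's mix p on α must make Column indifferent between s1 and s2.
Column's payoff from s1: 12p + 4(1−p). From s2: 7p + 9(1−p).
Set equal: 5p = 5(1−p) → p = 5/10 = 1/2.

1/2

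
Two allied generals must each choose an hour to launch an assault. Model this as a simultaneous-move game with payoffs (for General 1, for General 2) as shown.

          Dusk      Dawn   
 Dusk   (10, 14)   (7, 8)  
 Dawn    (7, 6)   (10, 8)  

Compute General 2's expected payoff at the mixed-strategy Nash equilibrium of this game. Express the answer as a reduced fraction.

8

General 1 mixes with probability p on Dusk, chosen so General 2 is indifferent: 14p + 6(1−p) = 8p + 8(1−p) gives p = 1/4.
General 2's expected payoff is 14·1/4 + 6·3/4 = 8.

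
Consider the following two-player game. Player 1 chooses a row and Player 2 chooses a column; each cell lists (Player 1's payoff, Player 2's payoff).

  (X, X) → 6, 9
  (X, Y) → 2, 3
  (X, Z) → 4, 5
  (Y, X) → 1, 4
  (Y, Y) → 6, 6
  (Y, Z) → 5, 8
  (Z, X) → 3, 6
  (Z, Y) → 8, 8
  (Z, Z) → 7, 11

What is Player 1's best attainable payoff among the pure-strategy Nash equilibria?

Both X is a pure NE (Player 1: 6 ≥ 3; Player 2: 9 ≥ 5). Player 1 gets 6.
Both Z is a pure NE (Player 1: 7 ≥ 5; Player 2: 11 ≥ 8). Player 1 gets 7.
Every other cell has a profitable deviation for at least one player. Highest of {6, 7} is 7.

7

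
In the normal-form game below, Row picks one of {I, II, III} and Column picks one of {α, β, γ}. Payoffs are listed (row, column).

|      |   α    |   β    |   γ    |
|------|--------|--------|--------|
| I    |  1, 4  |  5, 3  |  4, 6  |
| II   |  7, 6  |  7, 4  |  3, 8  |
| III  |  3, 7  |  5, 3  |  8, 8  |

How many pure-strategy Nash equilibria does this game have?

(III, γ): Row gets 8 (best alternative 4); Column gets 8 (best alternative 7). Neither deviates — NE.
(II, β) is not a NE: Column would switch to γ (8 > 4).
No other cell survives both best-response checks, so there is 1 pure NE.

1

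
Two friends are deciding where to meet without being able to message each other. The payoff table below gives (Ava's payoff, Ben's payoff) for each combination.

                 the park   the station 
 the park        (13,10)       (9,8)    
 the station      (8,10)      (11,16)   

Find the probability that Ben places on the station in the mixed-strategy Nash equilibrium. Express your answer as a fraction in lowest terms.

5/7

Ben's mix q on the park must make Ava indifferent between the park and the station.
Ava's payoff from the park: 13q + 9(1−q). From the station: 8q + 11(1−q).
Set equal: 5q = 2(1−q) → q = 2/7.
Probability on the station is 1 − 2/7 = 5/7.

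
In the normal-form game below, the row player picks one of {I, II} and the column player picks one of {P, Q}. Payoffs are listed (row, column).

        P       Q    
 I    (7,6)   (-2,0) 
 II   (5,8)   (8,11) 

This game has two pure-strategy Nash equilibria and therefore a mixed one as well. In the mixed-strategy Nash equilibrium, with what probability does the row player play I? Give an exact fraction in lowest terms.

1/3

The row player's mix p on I must make the column player indifferent between P and Q.
The column player's payoff from P: 6p + 8(1−p). From Q: 0p + 11(1−p).
Set equal: 6p = 3(1−p) → p = 3/9 = 1/3.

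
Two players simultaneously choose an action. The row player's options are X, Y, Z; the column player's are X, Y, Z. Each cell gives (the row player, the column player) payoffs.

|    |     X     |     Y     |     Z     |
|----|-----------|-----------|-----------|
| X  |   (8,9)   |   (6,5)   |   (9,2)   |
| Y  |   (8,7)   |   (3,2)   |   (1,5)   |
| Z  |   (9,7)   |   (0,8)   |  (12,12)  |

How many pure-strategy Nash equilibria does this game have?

1

Both Z: the row player gets 12 (best alternative 9); the column player gets 12 (best alternative 8). Neither deviates — NE.
Both X is not a NE: the row player would switch to Z (9 > 8).
No other cell survives both best-response checks, so there is 1 pure NE.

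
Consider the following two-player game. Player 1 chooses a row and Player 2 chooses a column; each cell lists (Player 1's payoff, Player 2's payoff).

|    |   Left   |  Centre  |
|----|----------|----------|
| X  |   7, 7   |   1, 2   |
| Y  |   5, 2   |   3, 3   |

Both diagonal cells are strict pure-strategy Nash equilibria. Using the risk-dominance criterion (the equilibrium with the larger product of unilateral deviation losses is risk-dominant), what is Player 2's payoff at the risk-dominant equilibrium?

7

At (X, Left): Player 1 loses 7 − 5 = 2 by deviating; Player 2 loses 7 − 2 = 5. Product = 2·5 = 10.
At (Y, Centre): Player 1 loses 3 − 1 = 2 by deviating; Player 2 loses 3 − 2 = 1. Product = 2·1 = 2.
10 > 2, so (X, Left) is risk-dominant. Player 2's payoff there is 7.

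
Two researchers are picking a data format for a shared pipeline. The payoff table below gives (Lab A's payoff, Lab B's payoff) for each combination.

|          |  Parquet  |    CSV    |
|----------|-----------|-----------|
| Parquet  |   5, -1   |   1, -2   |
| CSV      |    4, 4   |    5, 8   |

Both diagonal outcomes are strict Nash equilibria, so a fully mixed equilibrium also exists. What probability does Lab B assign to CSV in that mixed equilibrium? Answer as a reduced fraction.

1/5

Lab B's mix q on Parquet must make Lab A indifferent between Parquet and CSV.
Lab A's payoff from Parquet: 5q + 1(1−q). From CSV: 4q + 5(1−q).
Set equal: 1q = 4(1−q) → q = 4/5.
Probability on CSV is 1 − 4/5 = 1/5.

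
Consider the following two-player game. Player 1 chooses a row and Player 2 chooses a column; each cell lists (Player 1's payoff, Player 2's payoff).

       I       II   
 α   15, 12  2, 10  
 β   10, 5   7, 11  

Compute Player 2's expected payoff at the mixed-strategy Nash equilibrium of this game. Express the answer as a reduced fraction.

Player 1 mixes with probability p on α, chosen so Player 2 is indifferent: 12p + 5(1−p) = 10p + 11(1−p) gives p = 3/4.
Player 2's expected payoff is 12·3/4 + 5·1/4 = 41/4.

41/4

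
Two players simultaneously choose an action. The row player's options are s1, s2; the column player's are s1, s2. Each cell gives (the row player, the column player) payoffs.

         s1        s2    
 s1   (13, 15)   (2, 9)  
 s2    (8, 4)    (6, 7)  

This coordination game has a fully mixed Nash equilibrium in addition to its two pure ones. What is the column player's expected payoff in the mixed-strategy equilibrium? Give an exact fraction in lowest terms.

23/3

The row player mixes with probability p on s1, chosen so the column player is indifferent: 15p + 4(1−p) = 9p + 7(1−p) gives p = 1/3.
The column player's expected payoff is 15·1/3 + 4·2/3 = 23/3.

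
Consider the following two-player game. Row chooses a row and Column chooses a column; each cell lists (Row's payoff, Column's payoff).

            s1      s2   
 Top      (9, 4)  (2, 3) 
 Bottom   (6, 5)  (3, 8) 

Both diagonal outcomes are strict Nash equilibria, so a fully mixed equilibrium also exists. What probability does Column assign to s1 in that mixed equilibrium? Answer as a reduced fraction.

Column's mix q on s1 must make Row indifferent between Top and Bottom.
Row's payoff from Top: 9q + 2(1−q). From Bottom: 6q + 3(1−q).
Set equal: 3q = 1(1−q) → q = 1/4.

1/4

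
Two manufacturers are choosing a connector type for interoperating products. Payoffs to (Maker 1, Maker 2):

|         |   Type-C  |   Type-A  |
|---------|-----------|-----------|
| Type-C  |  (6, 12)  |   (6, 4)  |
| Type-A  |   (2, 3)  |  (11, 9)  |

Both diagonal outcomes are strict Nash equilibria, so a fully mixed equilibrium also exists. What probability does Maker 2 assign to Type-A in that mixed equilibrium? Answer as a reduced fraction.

Maker 2's mix q on Type-C must make Maker 1 indifferent between Type-C and Type-A.
Maker 1's payoff from Type-C: 6q + 6(1−q). From Type-A: 2q + 11(1−q).
Set equal: 4q = 5(1−q) → q = 5/9.
Probability on Type-A is 1 − 5/9 = 4/9.

4/9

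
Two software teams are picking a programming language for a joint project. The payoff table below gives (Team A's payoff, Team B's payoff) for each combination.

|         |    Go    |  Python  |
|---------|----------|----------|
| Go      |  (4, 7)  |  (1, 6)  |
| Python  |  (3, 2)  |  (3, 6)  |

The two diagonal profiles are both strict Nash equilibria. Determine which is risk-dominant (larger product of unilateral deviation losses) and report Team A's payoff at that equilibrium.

At both Go: Team A loses 4 − 3 = 1 by deviating; Team B loses 7 − 6 = 1. Product = 1·1 = 1.
At both Python: Team A loses 3 − 1 = 2 by deviating; Team B loses 6 − 2 = 4. Product = 2·4 = 8.
8 > 1, so both Python is risk-dominant. Team A's payoff there is 3.

3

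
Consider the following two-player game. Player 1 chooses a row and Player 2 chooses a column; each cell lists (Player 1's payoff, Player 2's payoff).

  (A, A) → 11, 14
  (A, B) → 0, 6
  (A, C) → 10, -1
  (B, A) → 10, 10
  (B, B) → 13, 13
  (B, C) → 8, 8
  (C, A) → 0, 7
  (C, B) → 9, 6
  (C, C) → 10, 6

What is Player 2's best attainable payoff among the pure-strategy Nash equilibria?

Both A is a pure NE (Player 1: 11 ≥ 10; Player 2: 14 ≥ 6). Player 2 gets 14.
Both B is a pure NE (Player 1: 13 ≥ 9; Player 2: 13 ≥ 10). Player 2 gets 13.
Every other cell has a profitable deviation for at least one player. Highest of {14, 13} is 14.

14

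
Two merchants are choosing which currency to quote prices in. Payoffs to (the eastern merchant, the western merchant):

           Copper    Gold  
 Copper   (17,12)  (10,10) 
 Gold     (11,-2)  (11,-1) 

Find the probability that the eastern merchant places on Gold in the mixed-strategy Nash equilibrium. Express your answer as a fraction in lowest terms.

2/3

The eastern merchant's mix p on Copper must make the western merchant indifferent between Copper and Gold.
The western merchant's payoff from Copper: 12p + (-2)(1−p). From Gold: 10p + (-1)(1−p).
Set equal: 2p = 1(1−p) → p = 1/3.
Probability on Gold is 1 − 1/3 = 2/3.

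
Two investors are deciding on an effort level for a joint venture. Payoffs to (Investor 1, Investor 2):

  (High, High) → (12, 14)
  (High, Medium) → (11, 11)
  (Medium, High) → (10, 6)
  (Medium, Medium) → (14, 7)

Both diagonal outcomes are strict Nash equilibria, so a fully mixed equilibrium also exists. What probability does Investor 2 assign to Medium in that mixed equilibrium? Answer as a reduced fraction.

2/5

Investor 2's mix q on High must make Investor 1 indifferent between High and Medium.
Investor 1's payoff from High: 12q + 11(1−q). From Medium: 10q + 14(1−q).
Set equal: 2q = 3(1−q) → q = 3/5.
Probability on Medium is 1 − 3/5 = 2/5.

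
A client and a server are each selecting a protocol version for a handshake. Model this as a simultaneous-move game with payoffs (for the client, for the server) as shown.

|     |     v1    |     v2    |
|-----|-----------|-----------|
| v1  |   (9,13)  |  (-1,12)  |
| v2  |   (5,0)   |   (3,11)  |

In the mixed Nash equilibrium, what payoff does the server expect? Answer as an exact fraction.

The client mixes with probability p on v1, chosen so the server is indifferent: 13p + 0(1−p) = 12p + 11(1−p) gives p = 11/12.
The server's expected payoff is 13·11/12 + 0·1/12 = 143/12.

143/12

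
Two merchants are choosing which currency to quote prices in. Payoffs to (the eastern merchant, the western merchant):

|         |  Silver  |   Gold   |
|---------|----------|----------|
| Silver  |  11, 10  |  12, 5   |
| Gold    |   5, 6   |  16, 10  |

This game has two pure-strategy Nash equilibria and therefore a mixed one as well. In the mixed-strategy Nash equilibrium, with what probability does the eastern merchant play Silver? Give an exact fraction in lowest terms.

4/9

The eastern merchant's mix p on Silver must make the western merchant indifferent between Silver and Gold.
The western merchant's payoff from Silver: 10p + 6(1−p). From Gold: 5p + 10(1−p).
Set equal: 5p = 4(1−p) → p = 4/9.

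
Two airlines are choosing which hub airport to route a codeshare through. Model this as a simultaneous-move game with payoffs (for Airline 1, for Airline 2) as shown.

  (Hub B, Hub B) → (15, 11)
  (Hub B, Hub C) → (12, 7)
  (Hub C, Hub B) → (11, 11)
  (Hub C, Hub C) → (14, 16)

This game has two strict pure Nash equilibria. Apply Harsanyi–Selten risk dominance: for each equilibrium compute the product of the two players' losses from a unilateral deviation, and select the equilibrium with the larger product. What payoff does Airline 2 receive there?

11

At both Hub B: Airline 1 loses 15 − 11 = 4 by deviating; Airline 2 loses 11 − 7 = 4. Product = 4·4 = 16.
At both Hub C: Airline 1 loses 14 − 12 = 2 by deviating; Airline 2 loses 16 − 11 = 5. Product = 2·5 = 10.
16 > 10, so both Hub B is risk-dominant. Airline 2's payoff there is 11.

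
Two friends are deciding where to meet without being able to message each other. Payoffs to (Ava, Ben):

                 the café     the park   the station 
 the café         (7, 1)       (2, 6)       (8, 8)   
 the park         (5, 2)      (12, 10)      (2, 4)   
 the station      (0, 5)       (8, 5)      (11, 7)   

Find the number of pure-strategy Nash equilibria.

Both the park: Ava gets 12 (best alternative 8); Ben gets 10 (best alternative 4). Neither deviates — NE.
Both the station: Ava gets 11 (best alternative 8); Ben gets 7 (best alternative 5). Neither deviates — NE.
Both the café is not a NE: Ben would switch to the station (8 > 1).
No other cell survives both best-response checks, so there are 2 pure NE.

2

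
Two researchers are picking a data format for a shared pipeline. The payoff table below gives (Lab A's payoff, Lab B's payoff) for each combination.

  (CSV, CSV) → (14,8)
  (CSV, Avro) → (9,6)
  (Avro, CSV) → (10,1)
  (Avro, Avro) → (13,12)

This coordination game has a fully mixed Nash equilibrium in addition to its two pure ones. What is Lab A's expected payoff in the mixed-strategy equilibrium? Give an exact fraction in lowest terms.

Lab B mixes with probability q on CSV, chosen so Lab A is indifferent: 14q + 9(1−q) = 10q + 13(1−q) gives q = 1/2.
Lab A's expected payoff (from either row, since indifferent) is 14·1/2 + 9·1/2 = 23/2.

23/2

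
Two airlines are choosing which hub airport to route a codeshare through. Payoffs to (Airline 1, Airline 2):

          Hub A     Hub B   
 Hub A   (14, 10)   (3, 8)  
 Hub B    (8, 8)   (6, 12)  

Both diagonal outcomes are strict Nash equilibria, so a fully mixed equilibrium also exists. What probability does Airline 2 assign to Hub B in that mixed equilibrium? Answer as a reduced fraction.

Airline 2's mix q on Hub A must make Airline 1 indifferent between Hub A and Hub B.
Airline 1's payoff from Hub A: 14q + 3(1−q). From Hub B: 8q + 6(1−q).
Set equal: 6q = 3(1−q) → q = 3/9 = 1/3.
Probability on Hub B is 1 − 1/3 = 2/3.

2/3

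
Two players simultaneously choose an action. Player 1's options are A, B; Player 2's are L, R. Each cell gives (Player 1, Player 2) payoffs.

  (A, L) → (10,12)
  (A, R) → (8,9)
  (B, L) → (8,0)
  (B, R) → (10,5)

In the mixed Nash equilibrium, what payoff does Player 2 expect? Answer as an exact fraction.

Player 1 mixes with probability p on A, chosen so Player 2 is indifferent: 12p + 0(1−p) = 9p + 5(1−p) gives p = 5/8.
Player 2's expected payoff is 12·5/8 + 0·3/8 = 15/2.

15/2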